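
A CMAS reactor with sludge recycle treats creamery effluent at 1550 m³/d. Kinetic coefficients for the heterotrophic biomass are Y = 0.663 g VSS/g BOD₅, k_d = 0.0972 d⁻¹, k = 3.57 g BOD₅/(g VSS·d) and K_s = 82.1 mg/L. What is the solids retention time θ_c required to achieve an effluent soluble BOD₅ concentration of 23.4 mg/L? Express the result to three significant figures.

Specific growth rate at S = 23.4 mg/L: μ = YkS/(K_s+S) = 0.663·3.57·23.4/(82.1+23.4) = 0.5250 d⁻¹.
θ_c = 1/(μ − k_d) = 1/(0.5250 − 0.0972) = 1/0.4278 = 2.338 d.

θ_c ≈ 2.34 d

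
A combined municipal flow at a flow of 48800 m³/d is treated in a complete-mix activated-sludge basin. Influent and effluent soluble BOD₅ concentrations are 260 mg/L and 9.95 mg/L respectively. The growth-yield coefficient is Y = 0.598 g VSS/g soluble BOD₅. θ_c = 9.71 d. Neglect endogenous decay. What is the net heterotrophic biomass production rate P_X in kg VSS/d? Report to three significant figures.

P_X ≈ 7300 kg VSS/d

No decay correction is needed, so Y_obs = Y = 0.598.
ΔS = 260 − 9.95 = 250.1 mg/L, so the substrate removal rate is 48800 × 250.1/1000 = 12202 kg soluble BOD₅/d.
So the net sludge growth is P_X = 0.5980 × 12202 = 7297 kg VSS/d.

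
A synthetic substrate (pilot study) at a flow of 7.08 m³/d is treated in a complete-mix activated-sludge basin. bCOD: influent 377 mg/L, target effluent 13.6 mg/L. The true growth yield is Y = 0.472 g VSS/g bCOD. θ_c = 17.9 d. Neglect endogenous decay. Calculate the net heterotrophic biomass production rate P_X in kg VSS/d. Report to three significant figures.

Since k_d ≈ 0, Y_obs = Y = 0.472 g VSS/g bCOD.
ΔS = 377 − 13.6 = 363.4 mg/L, so the substrate removal rate is 7.08 × 363.4/1000 = 2.573 kg bCOD/d.
Biomass produced: P_X = Y_obs·Q·ΔS = 0.4720 × 2.573 ≈ 1.214 kg VSS/d.

P_X ≈ 1.21 kg VSS/d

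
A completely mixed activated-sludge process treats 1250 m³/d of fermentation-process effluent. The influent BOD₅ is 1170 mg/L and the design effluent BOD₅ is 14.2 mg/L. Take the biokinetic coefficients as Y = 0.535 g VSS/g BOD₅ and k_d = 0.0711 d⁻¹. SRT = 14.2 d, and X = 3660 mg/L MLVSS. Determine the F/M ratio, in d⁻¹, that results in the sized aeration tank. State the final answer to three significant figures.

F/M ≈ 0.268 d⁻¹

From the SRT design equation V = Y Q (S₀−S) θ_c / [X (1 + k_d θ_c)] = 0.535 × 1250 × (1170 − 14.2) × 14.2 / [3660 × (1 + 0.0711 × 14.2)] = 1.1×10^7 / 7355 = 1492 m³.
F/M = Q·S₀ / (V·X) = 1250 × 1170 / (1492 × 3660) = 0.2678 g BOD₅·(g VSS·d)⁻¹.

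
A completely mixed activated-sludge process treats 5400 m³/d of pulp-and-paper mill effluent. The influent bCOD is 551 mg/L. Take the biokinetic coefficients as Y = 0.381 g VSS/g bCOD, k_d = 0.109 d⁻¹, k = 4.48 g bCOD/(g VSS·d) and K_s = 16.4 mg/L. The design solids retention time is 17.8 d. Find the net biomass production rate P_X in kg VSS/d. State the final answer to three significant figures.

P_X ≈ 384 kg VSS/d

Effluent substrate depends only on kinetics and SRT: S = K_s(1 + k_d θ_c) / [θ_c(Yk − k_d) − 1] = 16.4 × (1 + 0.109 × 17.8) / [17.8 × (0.381 × 4.48 − 0.109) − 1] = 48.22 / 27.44 = 1.757 mg/L.
Correct the yield for decay: Y_obs = Y/(1 + k_d θ_c) = 0.381 / (1 + 0.109 × 17.8) = 0.381 / 2.940 = 0.1296.
ΔS = 551 − 1.76 = 549.2 mg/L, so the substrate removal rate is 5400 × 549.2/1000 = 2966 kg bCOD/d.
P_X = Y_obs · Q(S₀ − S) = 0.1296 × 2966 = 384.3 kg VSS/d.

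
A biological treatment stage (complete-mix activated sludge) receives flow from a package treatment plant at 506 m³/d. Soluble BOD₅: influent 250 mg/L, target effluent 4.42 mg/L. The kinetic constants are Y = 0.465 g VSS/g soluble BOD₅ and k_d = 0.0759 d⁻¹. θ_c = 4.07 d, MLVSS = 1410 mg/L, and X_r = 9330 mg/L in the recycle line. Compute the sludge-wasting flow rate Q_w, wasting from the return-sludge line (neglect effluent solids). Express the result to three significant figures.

Rearranging the biomass balance for a CMAS with decay, V = Y·Q·ΔS·θ_c / [X·(1+k_d θ_c)] = 0.465 × 506 × (250 − 4.42) × 4.07 / [1410 × (1 + 0.0759 × 4.07)] = 2.35×10^5 / 1846 = 127.4 m³.
Q_w = (V·X)/(θ_c X_r) = 127.4 × 1410 / (4.07 × 9330) = 4.732 m³/d.

Q_w ≈ 4.73 m³/d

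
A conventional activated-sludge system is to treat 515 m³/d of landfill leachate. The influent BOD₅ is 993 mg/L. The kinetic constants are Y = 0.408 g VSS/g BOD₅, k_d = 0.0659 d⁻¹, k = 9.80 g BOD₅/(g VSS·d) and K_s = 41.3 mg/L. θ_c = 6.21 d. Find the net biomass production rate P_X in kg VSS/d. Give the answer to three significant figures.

P_X ≈ 148 kg VSS/d

For a completely mixed reactor with recycle the Lawrence–McCarty relation gives S = K_s·(1 + k_d·θ_c) / [θ_c·(Y·k − k_d) − 1] = 41.3 × (1 + 0.0659 × 6.21) / [6.21 × (0.408 × 9.80 − 0.0659) − 1] = 58.20 / 23.42 = 2.485 mg/L.
The observed yield is Y_obs = Y/(1 + k_d·θ_c) = 0.408 / (1 + 0.0659 × 6.21) = 0.408 / 1.409 = 0.2895 g VSS per g BOD₅ removed.
ΔS = 993 − 2.49 = 990.5 mg/L, so the substrate removal rate is 515 × 990.5/1000 = 510.1 kg BOD₅/d.
P_X = Y_obs · Q(S₀ − S) = 0.2895 × 510.1 = 147.7 kg VSS/d.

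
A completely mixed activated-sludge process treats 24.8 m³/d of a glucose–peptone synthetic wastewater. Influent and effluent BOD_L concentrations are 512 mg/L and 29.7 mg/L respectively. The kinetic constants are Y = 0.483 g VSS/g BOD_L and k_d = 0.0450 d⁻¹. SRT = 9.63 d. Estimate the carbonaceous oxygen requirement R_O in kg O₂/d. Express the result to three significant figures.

R_O ≈ 6.24 kg O₂/d

Observed yield with endogenous decay: Y_obs = Y / (1 + k_d·θ_c) = 0.483 / (1 + 0.0450 × 9.63) = 0.483 / 1.433 = 0.3370 g VSS/g BOD_L.
ΔS = 512 − 29.7 = 482.3 mg/L, so the substrate removal rate is 24.8 × 482.3/1000 = 11.96 kg BOD_L/d.
Net sludge production P_X = 0.3370 × 11.96 = 4.031 kg VSS/d.
R_O = Q·(S₀ − S) − 1.42·P_X = 11.96 − 1.42 × 4.031 = 6.238 kg O₂/d.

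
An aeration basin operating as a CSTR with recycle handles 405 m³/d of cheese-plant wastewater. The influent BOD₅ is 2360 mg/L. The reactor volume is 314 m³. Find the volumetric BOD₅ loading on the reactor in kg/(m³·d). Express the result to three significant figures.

L_v ≈ 3.04 kg BOD₅/(m³·d)

Volumetric loading L_v = Q·S₀ / V = 405 × 2360 g/m³ / 314.0 m³ = 3044 g/(m³·d) = 3.044 kg BOD₅/(m³·d).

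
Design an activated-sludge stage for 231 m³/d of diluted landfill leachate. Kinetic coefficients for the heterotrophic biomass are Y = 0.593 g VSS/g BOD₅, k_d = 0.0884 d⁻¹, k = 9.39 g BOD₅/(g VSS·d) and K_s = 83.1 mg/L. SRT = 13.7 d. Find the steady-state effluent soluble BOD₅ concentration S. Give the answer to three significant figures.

S ≈ 2.48 mg/L

For a completely mixed reactor with recycle the Lawrence–McCarty relation gives S = K_s·(1 + k_d·θ_c) / [θ_c·(Y·k − k_d) − 1] = 83.1 × (1 + 0.0884 × 13.7) / [13.7 × (0.593 × 9.39 − 0.0884) − 1] = 183.7 / 74.07 = 2.480 mg/L.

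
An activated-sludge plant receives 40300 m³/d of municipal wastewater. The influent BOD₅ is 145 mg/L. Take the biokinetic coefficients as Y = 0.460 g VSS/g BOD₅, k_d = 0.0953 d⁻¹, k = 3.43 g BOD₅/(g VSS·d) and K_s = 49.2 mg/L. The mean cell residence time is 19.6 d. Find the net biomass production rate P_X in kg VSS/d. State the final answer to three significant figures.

P_X ≈ 905 kg VSS/d

Effluent substrate depends only on kinetics and SRT: S = K_s(1 + k_d θ_c) / [θ_c(Yk − k_d) − 1] = 49.2 × (1 + 0.0953 × 19.6) / [19.6 × (0.460 × 3.43 − 0.0953) − 1] = 141.1 / 28.06 = 5.029 mg/L.
The observed yield is Y_obs = Y/(1 + k_d·θ_c) = 0.460 / (1 + 0.0953 × 19.6) = 0.460 / 2.868 = 0.1604 g VSS per g BOD₅ removed.
Q·(S₀ − S) = 40300 × (145 − 5.03) × 10⁻³ = 5641 kg/d removed.
So the net sludge growth is P_X = 0.1604 × 5641 = 904.8 kg VSS/d.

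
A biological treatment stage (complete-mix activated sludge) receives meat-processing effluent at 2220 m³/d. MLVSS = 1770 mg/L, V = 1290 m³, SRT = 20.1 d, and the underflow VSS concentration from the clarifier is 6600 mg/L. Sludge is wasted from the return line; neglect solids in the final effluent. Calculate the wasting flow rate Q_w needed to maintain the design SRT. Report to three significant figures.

Wasting from the return line (neglecting effluent solids): Q_w = V·X / (θ_c·X_r) = 1290 × 1770 / (20.1 × 6600) = 17.21 m³/d.

Q_w ≈ 17.2 m³/d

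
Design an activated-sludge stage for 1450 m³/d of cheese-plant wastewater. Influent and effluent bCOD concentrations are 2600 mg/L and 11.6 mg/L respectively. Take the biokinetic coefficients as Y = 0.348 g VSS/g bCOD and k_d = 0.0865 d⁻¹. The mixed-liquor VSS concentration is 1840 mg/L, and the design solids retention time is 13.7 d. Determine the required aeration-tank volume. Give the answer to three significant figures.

From the SRT design equation V = Y Q (S₀−S) θ_c / [X (1 + k_d θ_c)] = 0.348 × 1450 × (2600 − 11.6) × 13.7 / [1840 × (1 + 0.0865 × 13.7)] = 1.79×10^7 / 4020 = 4451 m³.

V ≈ 4450 m³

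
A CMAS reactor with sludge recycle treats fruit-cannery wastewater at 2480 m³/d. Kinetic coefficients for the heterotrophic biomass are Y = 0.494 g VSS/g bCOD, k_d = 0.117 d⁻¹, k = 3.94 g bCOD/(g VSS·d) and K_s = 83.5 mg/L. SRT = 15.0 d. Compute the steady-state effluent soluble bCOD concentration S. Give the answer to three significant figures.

For a completely mixed reactor with recycle the Lawrence–McCarty relation gives S = K_s·(1 + k_d·θ_c) / [θ_c·(Y·k − k_d) − 1] = 83.5 × (1 + 0.117 × 15.0) / [15.0 × (0.494 × 3.94 − 0.117) − 1] = 230.0 / 26.44 = 8.700 mg/L.

S ≈ 8.70 mg/L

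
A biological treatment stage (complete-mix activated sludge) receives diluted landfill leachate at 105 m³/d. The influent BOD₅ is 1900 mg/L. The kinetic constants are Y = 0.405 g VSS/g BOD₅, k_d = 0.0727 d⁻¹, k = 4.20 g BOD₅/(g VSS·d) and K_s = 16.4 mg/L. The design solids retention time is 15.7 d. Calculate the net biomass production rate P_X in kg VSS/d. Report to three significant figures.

For a completely mixed reactor with recycle the Lawrence–McCarty relation gives S = K_s·(1 + k_d·θ_c) / [θ_c·(Y·k − k_d) − 1] = 16.4 × (1 + 0.0727 × 15.7) / [15.7 × (0.405 × 4.20 − 0.0727) − 1] = 35.12 / 24.56 = 1.430 mg/L.
Y_obs = Y / (1 + k_d θ_c) = 0.405 / (1 + 0.0727 × 15.7) = 0.405 / 2.141 = 0.1891.
ΔS = 1900 − 1.43 = 1899 mg/L, so the substrate removal rate is 105 × 1899/1000 = 199.3 kg BOD₅/d.
So the net sludge growth is P_X = 0.1891 × 199.3 = 37.70 kg VSS/d.

P_X ≈ 37.7 kg VSS/d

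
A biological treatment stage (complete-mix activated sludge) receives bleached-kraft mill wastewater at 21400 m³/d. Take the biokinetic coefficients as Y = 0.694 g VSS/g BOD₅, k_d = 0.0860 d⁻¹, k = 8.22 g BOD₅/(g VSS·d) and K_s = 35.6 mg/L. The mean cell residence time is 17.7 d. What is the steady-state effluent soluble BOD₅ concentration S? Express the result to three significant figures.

From the Monod/SRT balance for a CMAS, S = K_s·(1+k_d θ_c)/[θ_c·(Y k − k_d) − 1] = 35.6 × (1 + 0.0860 × 17.7) / [17.7 × (0.694 × 8.22 − 0.0860) − 1] = 89.79 / 98.45 = 0.9120 mg/L.

S ≈ 0.912 mg/L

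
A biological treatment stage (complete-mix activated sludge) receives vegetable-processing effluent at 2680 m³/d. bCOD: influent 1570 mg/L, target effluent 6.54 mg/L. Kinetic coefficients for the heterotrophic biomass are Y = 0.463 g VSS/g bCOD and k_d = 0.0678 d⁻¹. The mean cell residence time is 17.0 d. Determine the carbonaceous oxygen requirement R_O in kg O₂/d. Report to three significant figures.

R_O ≈ 2910 kg O₂/d

The observed yield is Y_obs = Y/(1 + k_d·θ_c) = 0.463 / (1 + 0.0678 × 17.0) = 0.463 / 2.153 = 0.2151 g VSS per g bCOD removed.
Mass of bCOD removed per day: Q(S₀ − S) = 2680 × 1563 g/m³ = 4190 kg/d.
Net sludge production P_X = 0.2151 × 4190 = 901.2 kg VSS/d.
Carbonaceous O₂ demand = substrate oxidised − cell-mass equivalent = 4190 − 1.42 × 901.2 = 2910 kg O₂/d.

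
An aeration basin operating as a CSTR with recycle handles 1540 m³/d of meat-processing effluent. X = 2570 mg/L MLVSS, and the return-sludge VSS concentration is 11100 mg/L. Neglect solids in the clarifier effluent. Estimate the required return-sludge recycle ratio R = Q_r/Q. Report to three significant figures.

R ≈ 0.301

Mass balance around the secondary clarifier (neglecting effluent solids): R = X / (X_r − X) = 2570 / (11100 − 2570) = 0.3013.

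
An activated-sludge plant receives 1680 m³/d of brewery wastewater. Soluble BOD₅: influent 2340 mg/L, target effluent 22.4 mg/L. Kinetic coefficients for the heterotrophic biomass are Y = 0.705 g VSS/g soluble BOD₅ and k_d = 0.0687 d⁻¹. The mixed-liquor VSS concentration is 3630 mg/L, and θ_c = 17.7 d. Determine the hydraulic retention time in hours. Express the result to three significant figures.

From the SRT design equation V = Y Q (S₀−S) θ_c / [X (1 + k_d θ_c)] = 0.705 × 1680 × (2340 − 22.4) × 17.7 / [3630 × (1 + 0.0687 × 17.7)] = 4.86×10^7 / 8044 = 6040 m³.
Hydraulic retention time τ = V/Q = 6040 / 1680 = 3.595 d = 86.29 h.

τ ≈ 86.3 h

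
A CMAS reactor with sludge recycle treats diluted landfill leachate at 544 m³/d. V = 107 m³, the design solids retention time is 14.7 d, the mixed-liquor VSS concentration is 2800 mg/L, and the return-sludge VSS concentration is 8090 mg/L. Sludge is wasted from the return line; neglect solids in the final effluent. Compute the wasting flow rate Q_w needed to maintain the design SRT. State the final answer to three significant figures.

Q_w ≈ 2.52 m³/d

θ_c = V·X/(Q_w·X_r) when wasting from the recycle, so Q_w = V·X/(θ_c·X_r) = 107.0 × 2800 / (14.7 × 8090) = 2.519 m³/d.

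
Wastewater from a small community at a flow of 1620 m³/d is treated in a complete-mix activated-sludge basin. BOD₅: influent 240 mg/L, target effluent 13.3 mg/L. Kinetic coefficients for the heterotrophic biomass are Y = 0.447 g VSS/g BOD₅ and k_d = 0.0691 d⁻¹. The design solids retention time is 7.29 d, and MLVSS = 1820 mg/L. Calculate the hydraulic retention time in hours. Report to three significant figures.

Steady-state biomass mass balance: V·X·(1 + k_d·θ_c) = Y·Q·(S₀ − S)·θ_c, so V = 0.447 × 1620 × (240 − 13.3) × 7.29 / [1820 × (1 + 0.0691 × 7.29)] = 1.2×10^6 / 2737 = 437.3 m³.
HRT = V/Q = 437.3 m³ / 1620 m³·d⁻¹ = 0.2699 d × 24 = 6.478 h.

τ ≈ 6.48 h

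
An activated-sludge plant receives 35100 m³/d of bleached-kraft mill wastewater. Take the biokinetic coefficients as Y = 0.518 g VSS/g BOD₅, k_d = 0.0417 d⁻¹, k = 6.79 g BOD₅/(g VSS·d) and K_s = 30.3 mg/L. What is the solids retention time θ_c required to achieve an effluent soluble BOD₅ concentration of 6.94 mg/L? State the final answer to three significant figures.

From 1/θ_c = Y·k·S/(K_s + S) − k_d: Y·k·S/(K_s+S) = 0.518 × 6.79 × 6.94 / (30.3 + 6.94) = 0.6555 d⁻¹.
θ_c = 1/(μ − k_d) = 1/(0.6555 − 0.0417) = 1/0.6138 = 1.629 d.

θ_c ≈ 1.63 d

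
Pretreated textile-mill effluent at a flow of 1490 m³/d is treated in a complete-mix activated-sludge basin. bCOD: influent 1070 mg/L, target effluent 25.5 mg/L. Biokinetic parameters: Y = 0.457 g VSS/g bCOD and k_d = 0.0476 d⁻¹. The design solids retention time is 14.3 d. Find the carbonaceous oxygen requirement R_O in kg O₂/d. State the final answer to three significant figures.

R_O ≈ 955 kg O₂/d

Y_obs = Y / (1 + k_d θ_c) = 0.457 / (1 + 0.0476 × 14.3) = 0.457 / 1.681 = 0.2719.
Q·(S₀ − S) = 1490 × (1070 − 25.5) × 10⁻³ = 1556 kg/d removed.
Net sludge production P_X = 0.2719 × 1556 = 423.2 kg VSS/d.
R_O = Q·(S₀ − S) − 1.42·P_X = 1556 − 1.42 × 423.2 = 955.4 kg O₂/d.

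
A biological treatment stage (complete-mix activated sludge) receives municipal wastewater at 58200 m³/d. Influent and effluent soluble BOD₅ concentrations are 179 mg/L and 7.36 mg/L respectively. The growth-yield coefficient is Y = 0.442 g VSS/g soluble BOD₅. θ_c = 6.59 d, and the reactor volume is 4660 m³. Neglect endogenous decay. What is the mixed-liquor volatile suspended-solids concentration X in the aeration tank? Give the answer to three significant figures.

X ≈ 6240 mg/L

From V·X = Y·Q·(S₀ − S)·θ_c (decay neglected): X = 0.442 × 58200 × (179 − 7.36) × 6.59 / 4660 = 6244 mg/L.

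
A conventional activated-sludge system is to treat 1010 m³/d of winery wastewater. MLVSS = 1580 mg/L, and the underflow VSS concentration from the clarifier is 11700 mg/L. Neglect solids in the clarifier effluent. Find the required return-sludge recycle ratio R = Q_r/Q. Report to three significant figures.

R = Q_r/Q = X/(X_r − X) = 1580 / (11700 − 1580) = 0.1561.

R ≈ 0.156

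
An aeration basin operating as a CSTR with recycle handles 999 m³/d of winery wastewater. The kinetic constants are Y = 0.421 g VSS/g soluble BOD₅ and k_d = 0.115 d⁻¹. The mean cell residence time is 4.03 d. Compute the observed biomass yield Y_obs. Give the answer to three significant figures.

The observed yield is Y_obs = Y/(1 + k_d·θ_c) = 0.421 / (1 + 0.115 × 4.03) = 0.421 / 1.463 = 0.2877 g VSS per g soluble BOD₅ removed.

Y_obs ≈ 0.288 g VSS/g soluble BOD₅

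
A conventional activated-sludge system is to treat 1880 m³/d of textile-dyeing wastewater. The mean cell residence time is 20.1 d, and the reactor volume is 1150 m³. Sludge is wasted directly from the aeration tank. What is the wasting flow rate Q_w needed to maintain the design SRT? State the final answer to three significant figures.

Q_w ≈ 57.2 m³/d

Wasting from the aeration tank: Q_w = V / θ_c = 1150 / 20.1 = 57.21 m³/d.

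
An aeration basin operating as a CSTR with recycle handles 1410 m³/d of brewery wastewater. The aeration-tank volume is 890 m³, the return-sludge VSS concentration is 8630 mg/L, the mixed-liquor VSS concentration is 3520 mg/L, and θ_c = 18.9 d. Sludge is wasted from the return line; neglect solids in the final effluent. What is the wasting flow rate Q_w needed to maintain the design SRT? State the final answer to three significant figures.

Q_w ≈ 19.2 m³/d

Q_w = (V·X)/(θ_c X_r) = 890.0 × 3520 / (18.9 × 8630) = 19.21 m³/d.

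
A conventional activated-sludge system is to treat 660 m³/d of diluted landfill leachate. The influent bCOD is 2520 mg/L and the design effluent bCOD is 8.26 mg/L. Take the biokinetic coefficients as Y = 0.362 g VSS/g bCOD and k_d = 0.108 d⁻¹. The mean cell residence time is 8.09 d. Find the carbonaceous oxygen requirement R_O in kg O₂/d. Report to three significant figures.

Observed yield with endogenous decay: Y_obs = Y / (1 + k_d·θ_c) = 0.362 / (1 + 0.108 × 8.09) = 0.362 / 1.874 = 0.1932 g VSS/g bCOD.
Q·(S₀ − S) = 660 × (2520 − 8.26) × 10⁻³ = 1658 kg/d removed.
Biomass synthesised: P_X = Y_obs × 1658 = 320.3 kg VSS/d.
Carbonaceous O₂ demand = substrate oxidised − cell-mass equivalent = 1658 − 1.42 × 320.3 = 1203 kg O₂/d.

R_O ≈ 1200 kg O₂/d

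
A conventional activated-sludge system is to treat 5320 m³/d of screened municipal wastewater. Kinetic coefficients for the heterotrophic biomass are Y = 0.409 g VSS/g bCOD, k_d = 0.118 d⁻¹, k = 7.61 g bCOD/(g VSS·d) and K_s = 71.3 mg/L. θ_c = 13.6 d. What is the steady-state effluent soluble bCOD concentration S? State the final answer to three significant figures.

Effluent substrate depends only on kinetics and SRT: S = K_s(1 + k_d θ_c) / [θ_c(Yk − k_d) − 1] = 71.3 × (1 + 0.118 × 13.6) / [13.6 × (0.409 × 7.61 − 0.118) − 1] = 185.7 / 39.73 = 4.675 mg/L.

S ≈ 4.68 mg/L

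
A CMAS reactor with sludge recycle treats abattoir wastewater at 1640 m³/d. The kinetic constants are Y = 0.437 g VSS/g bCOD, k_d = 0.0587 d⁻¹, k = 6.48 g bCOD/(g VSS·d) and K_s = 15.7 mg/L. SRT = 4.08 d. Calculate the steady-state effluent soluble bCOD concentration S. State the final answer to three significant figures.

Effluent substrate depends only on kinetics and SRT: S = K_s(1 + k_d θ_c) / [θ_c(Yk − k_d) − 1] = 15.7 × (1 + 0.0587 × 4.08) / [4.08 × (0.437 × 6.48 − 0.0587) − 1] = 19.46 / 10.31 = 1.887 mg/L.

S ≈ 1.89 mg/L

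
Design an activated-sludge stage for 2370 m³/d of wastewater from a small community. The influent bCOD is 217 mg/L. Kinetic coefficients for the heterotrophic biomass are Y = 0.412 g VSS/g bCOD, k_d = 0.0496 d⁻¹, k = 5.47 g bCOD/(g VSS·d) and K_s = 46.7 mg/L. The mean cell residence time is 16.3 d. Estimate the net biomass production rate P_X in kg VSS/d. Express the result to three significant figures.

P_X ≈ 116 kg VSS/d

For a completely mixed reactor with recycle the Lawrence–McCarty relation gives S = K_s·(1 + k_d·θ_c) / [θ_c·(Y·k − k_d) − 1] = 46.7 × (1 + 0.0496 × 16.3) / [16.3 × (0.412 × 5.47 − 0.0496) − 1] = 84.46 / 34.93 = 2.418 mg/L.
Observed yield with endogenous decay: Y_obs = Y / (1 + k_d·θ_c) = 0.412 / (1 + 0.0496 × 16.3) = 0.412 / 1.808 = 0.2278 g VSS/g bCOD.
Mass of bCOD removed per day: Q(S₀ − S) = 2370 × 214.6 g/m³ = 508.6 kg/d.
Net biomass production P_X = Y_obs × Q·(S₀ − S) = 0.2278 × 508.6 = 115.9 kg VSS/d.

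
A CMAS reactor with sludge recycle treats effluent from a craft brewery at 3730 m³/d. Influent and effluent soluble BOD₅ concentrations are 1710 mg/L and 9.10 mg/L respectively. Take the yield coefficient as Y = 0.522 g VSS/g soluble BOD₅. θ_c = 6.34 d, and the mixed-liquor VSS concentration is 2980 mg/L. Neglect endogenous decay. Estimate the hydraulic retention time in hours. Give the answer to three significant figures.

V·X = Y·Q·ΔS·θ_c gives V = 0.522 × 3730 × (1710 − 9.10) × 6.34 / 2980 = 7046 m³.
HRT = V/Q = 7046 m³ / 3730 m³·d⁻¹ = 1.889 d × 24 = 45.33 h.

τ ≈ 45.3 h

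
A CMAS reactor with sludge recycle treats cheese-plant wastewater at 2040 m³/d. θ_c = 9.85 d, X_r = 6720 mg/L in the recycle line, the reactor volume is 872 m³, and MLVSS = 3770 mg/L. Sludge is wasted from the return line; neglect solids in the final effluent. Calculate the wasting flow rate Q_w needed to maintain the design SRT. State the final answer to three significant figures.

Q_w ≈ 49.7 m³/d

θ_c = V·X/(Q_w·X_r) when wasting from the recycle, so Q_w = V·X/(θ_c·X_r) = 872.0 × 3770 / (9.85 × 6720) = 49.67 m³/d.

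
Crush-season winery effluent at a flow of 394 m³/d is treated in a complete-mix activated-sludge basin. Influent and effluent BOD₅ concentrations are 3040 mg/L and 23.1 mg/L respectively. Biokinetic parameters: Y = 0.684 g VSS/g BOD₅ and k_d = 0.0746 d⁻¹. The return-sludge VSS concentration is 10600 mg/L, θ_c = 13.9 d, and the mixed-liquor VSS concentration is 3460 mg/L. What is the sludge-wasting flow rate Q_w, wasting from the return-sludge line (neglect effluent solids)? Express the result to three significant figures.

Steady-state biomass mass balance: V·X·(1 + k_d·θ_c) = Y·Q·(S₀ − S)·θ_c, so V = 0.684 × 394 × (3040 − 23.1) × 13.9 / [3460 × (1 + 0.0746 × 13.9)] = 1.13×10^7 / 7048 = 1604 m³.
Q_w = (V·X)/(θ_c X_r) = 1604 × 3460 / (13.9 × 10600) = 37.66 m³/d.

Q_w ≈ 37.7 m³/d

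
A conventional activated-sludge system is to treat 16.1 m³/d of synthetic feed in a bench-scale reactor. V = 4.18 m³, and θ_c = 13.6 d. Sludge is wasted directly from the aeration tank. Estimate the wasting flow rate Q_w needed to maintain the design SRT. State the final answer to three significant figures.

For wasting at MLVSS concentration, Q_w = V/θ_c = 4.180/13.6 = 0.3074 m³/d.

Q_w ≈ 0.307 m³/d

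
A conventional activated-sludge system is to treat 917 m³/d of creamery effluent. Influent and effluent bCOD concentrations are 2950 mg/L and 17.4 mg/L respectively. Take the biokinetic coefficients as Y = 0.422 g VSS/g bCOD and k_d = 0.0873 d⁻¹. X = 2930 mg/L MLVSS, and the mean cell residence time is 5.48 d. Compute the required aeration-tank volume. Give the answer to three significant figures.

V ≈ 1440 m³

Steady-state biomass mass balance: V·X·(1 + k_d·θ_c) = Y·Q·(S₀ − S)·θ_c, so V = 0.422 × 917 × (2950 − 17.4) × 5.48 / [2930 × (1 + 0.0873 × 5.48)] = 6.22×10^6 / 4332 = 1436 m³.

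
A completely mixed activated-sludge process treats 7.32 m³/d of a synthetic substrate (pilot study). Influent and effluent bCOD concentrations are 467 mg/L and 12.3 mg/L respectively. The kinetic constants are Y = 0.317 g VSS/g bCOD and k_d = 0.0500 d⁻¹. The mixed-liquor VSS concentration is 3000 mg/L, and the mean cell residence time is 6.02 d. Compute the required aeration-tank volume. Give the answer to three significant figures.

V ≈ 1.63 m³

From the SRT design equation V = Y Q (S₀−S) θ_c / [X (1 + k_d θ_c)] = 0.317 × 7.32 × (467 − 12.3) × 6.02 / [3000 × (1 + 0.0500 × 6.02)] = 6.35×10^3 / 3903 = 1.627 m³.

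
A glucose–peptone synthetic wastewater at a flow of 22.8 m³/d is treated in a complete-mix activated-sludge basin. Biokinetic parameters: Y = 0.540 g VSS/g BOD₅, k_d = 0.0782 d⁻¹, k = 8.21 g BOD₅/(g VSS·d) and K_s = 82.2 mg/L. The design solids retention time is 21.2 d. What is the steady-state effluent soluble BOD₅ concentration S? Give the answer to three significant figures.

S ≈ 2.39 mg/L

From the Monod/SRT balance for a CMAS, S = K_s·(1+k_d θ_c)/[θ_c·(Y k − k_d) − 1] = 82.2 × (1 + 0.0782 × 21.2) / [21.2 × (0.540 × 8.21 − 0.0782) − 1] = 218.5 / 91.33 = 2.392 mg/L.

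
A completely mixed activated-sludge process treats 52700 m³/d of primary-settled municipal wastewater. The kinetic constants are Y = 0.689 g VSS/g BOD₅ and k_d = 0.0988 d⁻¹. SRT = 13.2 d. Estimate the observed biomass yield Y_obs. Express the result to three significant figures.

Y_obs = Y / (1 + k_d θ_c) = 0.689 / (1 + 0.0988 × 13.2) = 0.689 / 2.304 = 0.2990.

Y_obs ≈ 0.299 g VSS/g BOD₅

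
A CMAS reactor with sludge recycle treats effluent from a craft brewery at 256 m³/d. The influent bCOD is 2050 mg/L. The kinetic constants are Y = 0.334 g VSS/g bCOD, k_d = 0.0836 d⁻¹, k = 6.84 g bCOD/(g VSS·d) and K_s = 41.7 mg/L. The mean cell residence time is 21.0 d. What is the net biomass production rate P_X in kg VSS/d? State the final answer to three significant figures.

For a completely mixed reactor with recycle the Lawrence–McCarty relation gives S = K_s·(1 + k_d·θ_c) / [θ_c·(Y·k − k_d) − 1] = 41.7 × (1 + 0.0836 × 21.0) / [21.0 × (0.334 × 6.84 − 0.0836) − 1] = 114.9 / 45.22 = 2.541 mg/L.
The observed yield is Y_obs = Y/(1 + k_d·θ_c) = 0.334 / (1 + 0.0836 × 21.0) = 0.334 / 2.756 = 0.1212 g VSS per g bCOD removed.
Mass of bCOD removed per day: Q(S₀ − S) = 256 × 2047 g/m³ = 524.1 kg/d.
Net biomass production P_X = Y_obs × Q·(S₀ − S) = 0.1212 × 524.1 = 63.53 kg VSS/d.

P_X ≈ 63.5 kg VSS/d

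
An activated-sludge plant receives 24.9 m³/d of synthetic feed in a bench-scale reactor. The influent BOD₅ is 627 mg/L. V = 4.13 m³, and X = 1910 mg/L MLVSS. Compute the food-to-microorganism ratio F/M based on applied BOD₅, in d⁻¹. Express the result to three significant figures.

F/M ≈ 1.98 d⁻¹

Food-to-microorganism ratio F/M = Q S₀ / (V X) = 24.9 × 627 / (4.130 × 1910) = 1.979 d⁻¹.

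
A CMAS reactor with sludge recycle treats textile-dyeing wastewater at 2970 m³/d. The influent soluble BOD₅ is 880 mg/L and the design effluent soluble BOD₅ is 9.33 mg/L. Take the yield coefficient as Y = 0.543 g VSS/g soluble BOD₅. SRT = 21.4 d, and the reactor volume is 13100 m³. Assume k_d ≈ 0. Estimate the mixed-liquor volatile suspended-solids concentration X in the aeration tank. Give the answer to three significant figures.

Without decay, X = Y Q (S₀−S) θ_c / V = 0.543 × 2970 × (880 − 9.33) × 21.4 / 13100 = 2294 mg/L.

X ≈ 2290 mg/L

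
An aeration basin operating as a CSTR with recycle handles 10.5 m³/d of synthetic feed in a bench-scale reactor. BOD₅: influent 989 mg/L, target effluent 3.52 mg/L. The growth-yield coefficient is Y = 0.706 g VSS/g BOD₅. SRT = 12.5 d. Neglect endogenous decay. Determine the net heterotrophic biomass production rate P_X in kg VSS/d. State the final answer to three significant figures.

P_X ≈ 7.31 kg VSS/d

Since k_d ≈ 0, Y_obs = Y = 0.706 g VSS/g BOD₅.
Mass of BOD₅ removed per day: Q(S₀ − S) = 10.5 × 985.5 g/m³ = 10.35 kg/d.
So the net sludge growth is P_X = 0.7060 × 10.35 = 7.305 kg VSS/d.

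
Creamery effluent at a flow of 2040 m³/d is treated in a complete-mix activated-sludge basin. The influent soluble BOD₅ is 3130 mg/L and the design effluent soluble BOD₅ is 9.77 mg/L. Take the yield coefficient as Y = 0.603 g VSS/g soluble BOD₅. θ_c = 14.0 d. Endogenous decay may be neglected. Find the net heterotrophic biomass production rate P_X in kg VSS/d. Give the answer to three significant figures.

P_X ≈ 3840 kg VSS/d

No decay correction is needed, so Y_obs = Y = 0.603.
ΔS = 3130 − 9.77 = 3120 mg/L, so the substrate removal rate is 2040 × 3120/1000 = 6365 kg soluble BOD₅/d.
So the net sludge growth is P_X = 0.6030 × 6365 = 3838 kg VSS/d.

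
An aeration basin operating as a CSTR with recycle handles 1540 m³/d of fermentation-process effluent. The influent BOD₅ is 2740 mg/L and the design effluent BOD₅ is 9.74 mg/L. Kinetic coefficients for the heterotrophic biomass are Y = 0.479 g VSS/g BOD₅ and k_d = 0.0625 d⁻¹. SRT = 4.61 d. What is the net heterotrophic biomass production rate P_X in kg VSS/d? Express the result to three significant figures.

Correct the yield for decay: Y_obs = Y/(1 + k_d θ_c) = 0.479 / (1 + 0.0625 × 4.61) = 0.479 / 1.288 = 0.3719.
Mass of BOD₅ removed per day: Q(S₀ − S) = 1540 × 2730 g/m³ = 4205 kg/d.
Biomass produced: P_X = Y_obs·Q·ΔS = 0.3719 × 4205 ≈ 1564 kg VSS/d.

P_X ≈ 1560 kg VSS/d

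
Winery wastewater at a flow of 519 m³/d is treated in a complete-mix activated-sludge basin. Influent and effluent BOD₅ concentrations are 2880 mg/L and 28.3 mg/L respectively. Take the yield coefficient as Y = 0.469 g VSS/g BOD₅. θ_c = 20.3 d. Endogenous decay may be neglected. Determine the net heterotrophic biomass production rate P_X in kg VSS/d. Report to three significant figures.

With endogenous decay neglected, the observed yield equals the true yield: Y_obs = Y = 0.469 g VSS/g BOD₅.
Q·(S₀ − S) = 519 × (2880 − 28.3) × 10⁻³ = 1480 kg/d removed.
Biomass produced: P_X = Y_obs·Q·ΔS = 0.4690 × 1480 ≈ 694.1 kg VSS/d.

P_X ≈ 694 kg VSS/d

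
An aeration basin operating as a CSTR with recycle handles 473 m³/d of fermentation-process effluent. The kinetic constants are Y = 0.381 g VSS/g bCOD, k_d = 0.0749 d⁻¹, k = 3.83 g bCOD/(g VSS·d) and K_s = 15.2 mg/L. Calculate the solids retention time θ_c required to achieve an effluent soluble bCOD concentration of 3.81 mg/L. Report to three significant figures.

From 1/θ_c = Y·k·S/(K_s + S) − k_d: Y·k·S/(K_s+S) = 0.381 × 3.83 × 3.81 / (15.2 + 3.81) = 0.2925 d⁻¹.
1/θ_c = 0.2925 − 0.0749 = 0.2176 d⁻¹, so θ_c = 4.596 d.

θ_c ≈ 4.60 d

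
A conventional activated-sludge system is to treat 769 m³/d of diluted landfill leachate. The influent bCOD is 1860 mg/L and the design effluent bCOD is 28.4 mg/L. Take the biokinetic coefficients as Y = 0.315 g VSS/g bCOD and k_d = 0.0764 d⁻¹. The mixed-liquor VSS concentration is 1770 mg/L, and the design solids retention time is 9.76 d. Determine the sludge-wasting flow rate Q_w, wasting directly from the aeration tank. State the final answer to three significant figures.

From the SRT design equation V = Y Q (S₀−S) θ_c / [X (1 + k_d θ_c)] = 0.315 × 769 × (1860 − 28.4) × 9.76 / [1770 × (1 + 0.0764 × 9.76)] = 4.33×10^6 / 3090 = 1401 m³.
For wasting at MLVSS concentration, Q_w = V/θ_c = 1401/9.76 = 143.6 m³/d.

Q_w ≈ 144 m³/d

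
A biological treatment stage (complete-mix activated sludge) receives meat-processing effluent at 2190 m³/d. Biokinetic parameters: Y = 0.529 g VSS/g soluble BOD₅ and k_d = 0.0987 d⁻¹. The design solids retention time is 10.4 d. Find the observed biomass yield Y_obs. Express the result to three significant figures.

Y_obs = Y / (1 + k_d θ_c) = 0.529 / (1 + 0.0987 × 10.4) = 0.529 / 2.026 = 0.2610.

Y_obs ≈ 0.261 g VSS/g soluble BOD₅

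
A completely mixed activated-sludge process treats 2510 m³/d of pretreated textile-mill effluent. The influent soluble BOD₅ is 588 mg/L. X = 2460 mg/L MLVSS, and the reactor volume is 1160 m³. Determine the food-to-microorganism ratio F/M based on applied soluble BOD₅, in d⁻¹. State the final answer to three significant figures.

F/M ≈ 0.517 d⁻¹

F/M = applied load / biomass = Q·S₀/(V·X) = 2510 × 588 / (1160 × 2460) = 0.5172 d⁻¹.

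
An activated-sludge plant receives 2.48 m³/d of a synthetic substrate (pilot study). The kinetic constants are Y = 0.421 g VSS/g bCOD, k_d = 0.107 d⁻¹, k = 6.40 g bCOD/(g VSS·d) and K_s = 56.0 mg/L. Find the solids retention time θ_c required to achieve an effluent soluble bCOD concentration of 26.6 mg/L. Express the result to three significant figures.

θ_c ≈ 1.31 d

Specific growth rate at S = 26.6 mg/L: μ = YkS/(K_s+S) = 0.421·6.40·26.6/(56.0+26.6) = 0.8677 d⁻¹.
Then 1/θ_c = μ − k_d = 0.8677 − 0.107 = 0.7607 d⁻¹, giving θ_c = 1.315 d.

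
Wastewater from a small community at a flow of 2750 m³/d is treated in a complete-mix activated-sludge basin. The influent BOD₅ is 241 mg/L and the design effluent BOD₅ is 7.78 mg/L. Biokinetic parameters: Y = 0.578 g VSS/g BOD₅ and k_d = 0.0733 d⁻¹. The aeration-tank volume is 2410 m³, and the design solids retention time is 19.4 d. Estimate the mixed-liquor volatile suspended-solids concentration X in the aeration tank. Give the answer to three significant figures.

X ≈ 1230 mg/L

From V·X·(1 + k_d·θ_c) = Y·Q·(S₀ − S)·θ_c: X = 0.578 × 2750 × (241 − 7.78) × 19.4 / [2410 × (1 + 0.0733 × 19.4)] = 1232 mg/L.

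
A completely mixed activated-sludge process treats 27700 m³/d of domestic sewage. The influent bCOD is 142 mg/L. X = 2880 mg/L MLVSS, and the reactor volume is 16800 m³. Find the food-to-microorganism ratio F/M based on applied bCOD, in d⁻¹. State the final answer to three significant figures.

F/M ≈ 0.0813 d⁻¹

F/M = applied load / biomass = Q·S₀/(V·X) = 27700 × 142 / (16800 × 2880) = 0.08130 d⁻¹.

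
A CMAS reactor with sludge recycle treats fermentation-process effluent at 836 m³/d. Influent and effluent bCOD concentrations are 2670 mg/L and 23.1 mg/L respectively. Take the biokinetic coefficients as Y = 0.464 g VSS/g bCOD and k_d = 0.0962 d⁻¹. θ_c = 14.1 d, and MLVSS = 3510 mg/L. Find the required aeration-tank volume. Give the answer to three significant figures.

V ≈ 1750 m³

Rearranging the biomass balance for a CMAS with decay, V = Y·Q·ΔS·θ_c / [X·(1+k_d θ_c)] = 0.464 × 836 × (2670 − 23.1) × 14.1 / [3510 × (1 + 0.0962 × 14.1)] = 1.45×10^7 / 8271 = 1750 m³.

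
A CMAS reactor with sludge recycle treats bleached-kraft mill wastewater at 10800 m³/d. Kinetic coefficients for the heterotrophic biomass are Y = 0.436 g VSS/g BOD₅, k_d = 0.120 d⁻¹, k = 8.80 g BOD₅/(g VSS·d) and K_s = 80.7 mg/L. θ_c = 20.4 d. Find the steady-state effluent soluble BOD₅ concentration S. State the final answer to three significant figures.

S ≈ 3.72 mg/L

Effluent substrate depends only on kinetics and SRT: S = K_s(1 + k_d θ_c) / [θ_c(Yk − k_d) − 1] = 80.7 × (1 + 0.120 × 20.4) / [20.4 × (0.436 × 8.80 − 0.120) − 1] = 278.3 / 74.82 = 3.719 mg/L.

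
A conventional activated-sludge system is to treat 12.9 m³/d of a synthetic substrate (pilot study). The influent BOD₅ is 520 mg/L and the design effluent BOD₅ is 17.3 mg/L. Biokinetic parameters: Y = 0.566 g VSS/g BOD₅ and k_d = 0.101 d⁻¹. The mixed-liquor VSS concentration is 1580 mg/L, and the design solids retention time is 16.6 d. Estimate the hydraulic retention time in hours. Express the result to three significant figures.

From the SRT design equation V = Y Q (S₀−S) θ_c / [X (1 + k_d θ_c)] = 0.566 × 12.9 × (520 − 17.3) × 16.6 / [1580 × (1 + 0.101 × 16.6)] = 6.09×10^4 / 4229 = 14.41 m³.
τ = V/Q = 14.41/12.9 = 1.117 d, or 26.80 h.

τ ≈ 26.8 h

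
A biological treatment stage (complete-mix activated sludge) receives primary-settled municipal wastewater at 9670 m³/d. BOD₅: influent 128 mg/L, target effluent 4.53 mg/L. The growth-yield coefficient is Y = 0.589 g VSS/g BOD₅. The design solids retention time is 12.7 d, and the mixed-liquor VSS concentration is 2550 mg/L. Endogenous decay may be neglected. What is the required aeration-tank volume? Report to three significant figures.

V ≈ 3500 m³

Biomass mass balance (decay neglected): V·X = Y·Q·(S₀ − S)·θ_c, so V = 0.589 × 9670 × (128 − 4.53) × 12.7 / 2550 = 3502 m³.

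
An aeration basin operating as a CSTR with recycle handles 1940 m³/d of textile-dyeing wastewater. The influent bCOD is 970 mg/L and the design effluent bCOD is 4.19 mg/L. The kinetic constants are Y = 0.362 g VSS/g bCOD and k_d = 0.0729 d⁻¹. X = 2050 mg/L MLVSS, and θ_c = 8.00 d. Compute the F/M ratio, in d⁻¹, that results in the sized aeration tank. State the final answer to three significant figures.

Steady-state biomass mass balance: V·X·(1 + k_d·θ_c) = Y·Q·(S₀ − S)·θ_c, so V = 0.362 × 1940 × (970 − 4.19) × 8.00 / [2050 × (1 + 0.0729 × 8.00)] = 5.43×10^6 / 3246 = 1672 m³.
Food-to-microorganism ratio F/M = Q S₀ / (V X) = 1940 × 970 / (1672 × 2050) = 0.5491 d⁻¹.

F/M ≈ 0.549 d⁻¹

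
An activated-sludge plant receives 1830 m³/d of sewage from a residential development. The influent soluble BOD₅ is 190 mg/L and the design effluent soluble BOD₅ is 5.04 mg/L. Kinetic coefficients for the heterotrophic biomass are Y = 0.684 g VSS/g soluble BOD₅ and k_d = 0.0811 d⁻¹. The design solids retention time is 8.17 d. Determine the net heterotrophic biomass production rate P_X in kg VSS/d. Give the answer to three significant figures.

P_X ≈ 139 kg VSS/d

The observed yield is Y_obs = Y/(1 + k_d·θ_c) = 0.684 / (1 + 0.0811 × 8.17) = 0.684 / 1.663 = 0.4114 g VSS per g soluble BOD₅ removed.
ΔS = 190 − 5.04 = 185.0 mg/L, so the substrate removal rate is 1830 × 185.0/1000 = 338.5 kg soluble BOD₅/d.
Biomass produced: P_X = Y_obs·Q·ΔS = 0.4114 × 338.5 ≈ 139.3 kg VSS/d.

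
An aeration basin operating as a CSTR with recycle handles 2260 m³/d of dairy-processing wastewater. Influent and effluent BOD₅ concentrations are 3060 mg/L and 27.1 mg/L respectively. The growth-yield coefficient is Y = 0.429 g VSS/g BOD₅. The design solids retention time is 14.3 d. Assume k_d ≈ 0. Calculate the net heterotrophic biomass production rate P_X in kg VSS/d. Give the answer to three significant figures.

P_X ≈ 2940 kg VSS/d

Since k_d ≈ 0, Y_obs = Y = 0.429 g VSS/g BOD₅.
ΔS = 3060 − 27.1 = 3033 mg/L, so the substrate removal rate is 2260 × 3033/1000 = 6854 kg BOD₅/d.
Biomass produced: P_X = Y_obs·Q·ΔS = 0.4290 × 6854 ≈ 2941 kg VSS/d.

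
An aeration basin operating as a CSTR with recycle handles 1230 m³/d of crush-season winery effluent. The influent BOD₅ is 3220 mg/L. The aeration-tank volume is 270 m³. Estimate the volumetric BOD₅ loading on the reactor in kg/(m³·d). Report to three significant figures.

Applied BOD₅ load per unit volume = Q·S₀/V = (1230 × 3220/1000)/270.0 = 14.67 kg BOD₅·m⁻³·d⁻¹.

L_v ≈ 14.7 kg BOD₅/(m³·d)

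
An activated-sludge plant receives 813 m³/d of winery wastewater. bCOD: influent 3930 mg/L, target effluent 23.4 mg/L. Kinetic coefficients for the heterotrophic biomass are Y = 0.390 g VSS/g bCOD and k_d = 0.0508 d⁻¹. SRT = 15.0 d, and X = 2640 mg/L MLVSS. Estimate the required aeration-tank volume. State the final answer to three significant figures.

From the SRT design equation V = Y Q (S₀−S) θ_c / [X (1 + k_d θ_c)] = 0.390 × 813 × (3930 − 23.4) × 15.0 / [2640 × (1 + 0.0508 × 15.0)] = 1.86×10^7 / 4652 = 3994 m³.

V ≈ 3990 m³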